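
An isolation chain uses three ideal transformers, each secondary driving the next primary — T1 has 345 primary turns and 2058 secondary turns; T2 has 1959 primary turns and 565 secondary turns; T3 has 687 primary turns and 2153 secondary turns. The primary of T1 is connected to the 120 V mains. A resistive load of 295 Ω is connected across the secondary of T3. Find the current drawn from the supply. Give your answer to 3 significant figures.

I_supply ≈ 11.8 A

After T1: V = 120.00 × 2058/345 = 715.83 V.
After T2: V = 715.83 × 565/1959 = 206.45 V.
After T3: V = 206.45 × 2153/687 = 647.01 V.
I_load = 647.01/295 = 2.1932 A, so P_out = 647.01 × 2.1932 = 1419.0 W.
All ideal ⇒ P_in = P_out, so I_supply = 1419.0/120 = 11.8 A.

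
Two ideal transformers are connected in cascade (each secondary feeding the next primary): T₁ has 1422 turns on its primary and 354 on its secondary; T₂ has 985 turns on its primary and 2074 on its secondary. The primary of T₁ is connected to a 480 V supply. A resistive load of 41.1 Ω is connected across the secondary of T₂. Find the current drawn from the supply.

I_supply ≈ 3.21 A

Secondary of T₁: V = 480.00 × 354/1422 = 119.49 V.
Secondary of T₂: V = 119.49 × 2074/985 = 251.60 V.
I_load = 251.60/41.1 = 6.1218 A, so P_out = 251.60 × 6.1218 = 1540.3 W.
All ideal ⇒ P_in = P_out, so I_supply = 1540.3/480 = 3.21 A.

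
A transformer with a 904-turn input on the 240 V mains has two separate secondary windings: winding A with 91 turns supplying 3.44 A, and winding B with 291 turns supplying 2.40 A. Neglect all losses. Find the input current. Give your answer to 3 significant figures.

I_in ≈ 1.12 A

V_A = 240 × 91/904 = 24.159 V; V_B = 240 × 291/904 = 77.257 V.
P_out = V_A I_A + V_B I_B = 24.159×3.44 + 77.257×2.40 = 83.108 + 185.42 = 268.52 W.
Ideal ⇒ P_in = P_out, so I_in = P_out/V_in = 268.52/240 = 1.12 A.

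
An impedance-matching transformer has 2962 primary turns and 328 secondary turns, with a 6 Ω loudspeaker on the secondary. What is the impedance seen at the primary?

Z_p = (N_p/N_s)² × Z_s = (2962/328)² × 6 = 489 Ω.

Z_p ≈ 489 Ω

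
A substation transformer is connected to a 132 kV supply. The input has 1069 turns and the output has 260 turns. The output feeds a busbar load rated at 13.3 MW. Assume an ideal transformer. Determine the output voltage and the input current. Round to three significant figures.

V_out ≈ 32100 V, I_in ≈ 101 A

V_out = V_in × N_out/N_in = 132000 × 260/1069 = 32105 V.
I_out = P/V_out = 1.33×10^7/32105 = 414.27 A.
I_in = I_out × N_out/N_in = 414.27 × 260/1069 = 101 A.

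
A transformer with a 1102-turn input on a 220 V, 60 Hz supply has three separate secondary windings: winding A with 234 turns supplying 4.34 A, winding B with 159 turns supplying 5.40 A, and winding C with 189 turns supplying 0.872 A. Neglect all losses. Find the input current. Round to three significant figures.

I_in ≈ 1.85 A

V_A = 220 × 234/1102 = 46.715 V; V_B = 220 × 159/1102 = 31.742 V; V_C = 220 × 189/1102 = 37.731 V.
P_out = V_A I_A + V_B I_B + V_C I_C = 46.715×4.34 + 31.742×5.40 + 37.731×0.872 = 202.74 + 171.41 + 32.902 = 407.05 W.
Ideal ⇒ P_in = P_out, so I_in = P_out/V_in = 407.05/220 = 1.85 A.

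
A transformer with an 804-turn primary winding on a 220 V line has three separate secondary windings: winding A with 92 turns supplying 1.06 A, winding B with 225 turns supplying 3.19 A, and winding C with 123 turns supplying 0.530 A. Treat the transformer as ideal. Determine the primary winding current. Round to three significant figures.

I_p ≈ 1.10 A

V_A = 220 × 92/804 = 25.174 V; V_B = 220 × 225/804 = 61.567 V; V_C = 220 × 123/804 = 33.657 V.
P_out = V_A I_A + V_B I_B + V_C I_C = 25.174×1.06 + 61.567×3.19 + 33.657×0.530 = 26.685 + 196.40 + 17.838 = 240.92 W.
Ideal ⇒ P_in = P_out, so I_p = P_out/V_p = 240.92/220 = 1.10 A.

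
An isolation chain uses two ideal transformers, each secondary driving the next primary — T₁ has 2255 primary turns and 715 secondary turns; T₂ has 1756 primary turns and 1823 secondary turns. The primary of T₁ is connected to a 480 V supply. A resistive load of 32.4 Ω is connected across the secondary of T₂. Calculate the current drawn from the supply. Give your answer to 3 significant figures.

Secondary of T₁: V = 480.00 × 715/2255 = 152.20 V.
Secondary of T₂: V = 152.20 × 1823/1756 = 158.00 V.
I_load = 158.00/32.4 = 4.8766 A, so P_out = 158.00 × 4.8766 = 770.51 W.
All ideal ⇒ P_in = P_out, so I_supply = 770.51/480 = 1.61 A.

I_supply ≈ 1.61 A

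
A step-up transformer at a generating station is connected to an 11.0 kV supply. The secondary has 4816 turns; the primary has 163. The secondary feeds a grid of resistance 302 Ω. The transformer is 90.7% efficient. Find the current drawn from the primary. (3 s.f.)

V_s = 11000 × 4816/163 = 325010 V.
I_s = V_s/R = 325010/302 = 1076.2 A.
P_out = V_s I_s = 325010 × 1076.2 = 3.4976×10^8 W.
P_in = P_out/η = 3.4976×10^8/0.907 = 3.8563×10^8 W.
I_p = P_in/V_p = 3.8563×10^8/11000 = 35100 A.

I_p ≈ 35100 A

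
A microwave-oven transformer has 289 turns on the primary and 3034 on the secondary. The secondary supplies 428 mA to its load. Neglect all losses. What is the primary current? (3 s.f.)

For an ideal transformer I_p/I_s = N_s/N_p, so I_p = 0.428 × 3034/289 = 4.49 A.

I_p ≈ 4.49 A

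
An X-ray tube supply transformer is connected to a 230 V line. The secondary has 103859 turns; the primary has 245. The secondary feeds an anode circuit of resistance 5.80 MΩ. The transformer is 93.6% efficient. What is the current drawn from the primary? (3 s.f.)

I_p ≈ 7.61 A

V_s = 230 × 103859/245 = 97500 V.
I_s = V_s/R = 97500/(5.80×10^6) = 0.016810 A.
P_out = V_s I_s = 97500 × 0.016810 = 1639.0 W.
P_in = P_out/η = 1639.0/0.936 = 1751.1 W.
I_p = P_in/V_p = 1751.1/230 = 7.61 A.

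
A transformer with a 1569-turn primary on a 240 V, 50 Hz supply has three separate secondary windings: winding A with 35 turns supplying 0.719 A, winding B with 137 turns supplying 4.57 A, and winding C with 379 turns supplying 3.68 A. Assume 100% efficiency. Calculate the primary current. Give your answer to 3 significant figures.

I_p ≈ 1.30 A

V_A = 240 × 35/1569 = 5.3537 V; V_B = 240 × 137/1569 = 20.956 V; V_C = 240 × 379/1569 = 57.973 V.
P_out = V_A I_A + V_B I_B + V_C I_C = 5.3537×0.719 + 20.956×4.57 + 57.973×3.68 = 3.8493 + 95.769 + 213.34 = 312.96 W.
Ideal ⇒ P_in = P_out, so I_p = P_out/V_p = 312.96/240 = 1.30 A.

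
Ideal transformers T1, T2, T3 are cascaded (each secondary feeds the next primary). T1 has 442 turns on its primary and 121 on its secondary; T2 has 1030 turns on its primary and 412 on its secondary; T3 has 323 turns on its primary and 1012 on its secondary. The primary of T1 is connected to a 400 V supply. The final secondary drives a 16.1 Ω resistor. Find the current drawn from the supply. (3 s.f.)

Secondary of T1: V = 400.00 × 121/442 = 109.50 V.
Secondary of T2: V = 109.50 × 412/1030 = 43.801 V.
Secondary of T3: V = 43.801 × 1012/323 = 137.23 V.
I_load = 137.23/16.1 = 8.5238 A, so P_out = 137.23 × 8.5238 = 1169.8 W.
All ideal ⇒ P_in = P_out, so I_supply = 1169.8/400 = 2.92 A.

I_supply ≈ 2.92 A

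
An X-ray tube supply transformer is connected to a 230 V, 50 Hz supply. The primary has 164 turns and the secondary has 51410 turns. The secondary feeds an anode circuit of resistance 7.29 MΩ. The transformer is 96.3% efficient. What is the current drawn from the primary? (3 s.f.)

I_p ≈ 3.22 A

V_s = 230 × 51410/164 = 72099 V.
I_s = V_s/R = 72099/(7.29×10^6) = 0.0098902 A.
P_out = V_s I_s = 72099 × 0.0098902 = 713.08 W.
P_in = P_out/η = 713.08/0.963 = 740.47 W.
I_p = P_in/V_p = 740.47/230 = 3.22 A.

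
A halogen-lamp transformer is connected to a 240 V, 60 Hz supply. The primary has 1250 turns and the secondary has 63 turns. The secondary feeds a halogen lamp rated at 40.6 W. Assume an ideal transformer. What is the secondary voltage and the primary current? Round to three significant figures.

V_s ≈ 12.1 V, I_p ≈ 0.169 A

V_s = V_p × N_s/N_p = 240 × 63/1250 = 12.096 V.
I_s = P/V_s = 40.6/12.096 = 3.3565 A.
I_p = I_s × N_s/N_p = 3.3565 × 63/1250 = 0.169 A.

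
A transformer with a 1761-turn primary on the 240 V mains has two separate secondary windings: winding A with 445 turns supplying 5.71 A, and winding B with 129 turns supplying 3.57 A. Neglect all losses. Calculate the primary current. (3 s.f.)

I_p ≈ 1.70 A

V_A = 240 × 445/1761 = 60.647 V; V_B = 240 × 129/1761 = 17.581 V.
P_out = V_A I_A + V_B I_B = 60.647×5.71 + 17.581×3.57 = 346.30 + 62.764 = 409.06 W.
Ideal ⇒ P_in = P_out, so I_p = P_out/V_p = 409.06/240 = 1.70 A.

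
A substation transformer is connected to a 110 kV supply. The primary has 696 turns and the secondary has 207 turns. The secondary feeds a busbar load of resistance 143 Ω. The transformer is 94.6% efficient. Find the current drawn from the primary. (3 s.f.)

I_p ≈ 71.9 A

V_s = 110000 × 207/696 = 32716 V.
I_s = V_s/R = 32716/143 = 228.78 A.
P_out = V_s I_s = 32716 × 228.78 = 7.4847×10^6 W.
P_in = P_out/η = 7.4847×10^6/0.946 = 7.9119×10^6 W.
I_p = P_in/V_p = 7.9119×10^6/110000 = 71.9 A.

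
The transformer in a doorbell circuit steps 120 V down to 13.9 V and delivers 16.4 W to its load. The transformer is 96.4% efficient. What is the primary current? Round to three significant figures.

I_p ≈ 0.142 A

P_in = P_out/η = 16.4/0.964 = 17.012 W.
I_p = P_in/V_p = 17.012/120 = 0.142 A.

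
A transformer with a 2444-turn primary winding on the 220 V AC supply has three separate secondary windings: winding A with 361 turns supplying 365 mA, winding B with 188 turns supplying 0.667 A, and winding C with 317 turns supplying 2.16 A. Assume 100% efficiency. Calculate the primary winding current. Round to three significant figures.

I_p ≈ 0.385 A

V_A = 220 × 361/2444 = 32.496 V; V_B = 220 × 188/2444 = 16.923 V; V_C = 220 × 317/2444 = 28.535 V.
P_out = V_A I_A + V_B I_B + V_C I_C = 32.496×0.365 + 16.923×0.667 + 28.535×2.16 = 11.861 + 11.288 + 61.636 = 84.785 W.
Ideal ⇒ P_in = P_out, so I_p = P_out/V_p = 84.785/220 = 0.385 A.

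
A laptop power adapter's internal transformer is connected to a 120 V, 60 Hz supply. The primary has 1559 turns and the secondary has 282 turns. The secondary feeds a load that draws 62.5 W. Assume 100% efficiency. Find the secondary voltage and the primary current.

V_s = V_p × N_s/N_p = 120 × 282/1559 = 21.706 V.
I_s = P/V_s = 62.5/21.706 = 2.8794 A.
I_p = I_s × N_s/N_p = 2.8794 × 282/1559 = 0.521 A.

V_s ≈ 21.7 V, I_p ≈ 0.521 A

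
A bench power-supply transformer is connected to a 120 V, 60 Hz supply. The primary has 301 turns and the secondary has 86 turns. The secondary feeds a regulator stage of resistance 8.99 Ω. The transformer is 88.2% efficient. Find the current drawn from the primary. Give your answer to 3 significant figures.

V_s = 120 × 86/301 = 34.286 V.
I_s = V_s/R = 34.286/8.99 = 3.8138 A.
P_out = V_s I_s = 34.286 × 3.8138 = 130.76 W.
P_in = P_out/η = 130.76/0.882 = 148.25 W.
I_p = P_in/V_p = 148.25/120 = 1.24 A.

I_p ≈ 1.24 A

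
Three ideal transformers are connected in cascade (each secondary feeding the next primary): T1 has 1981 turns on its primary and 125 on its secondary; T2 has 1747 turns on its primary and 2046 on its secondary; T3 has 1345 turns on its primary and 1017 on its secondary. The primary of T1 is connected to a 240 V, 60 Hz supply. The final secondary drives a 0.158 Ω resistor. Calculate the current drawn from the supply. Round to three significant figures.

I_supply ≈ 4.74 A

Secondary of T1: V = 240.00 × 125/1981 = 15.144 V.
Secondary of T2: V = 15.144 × 2046/1747 = 17.736 V.
Secondary of T3: V = 17.736 × 1017/1345 = 13.411 V.
I_load = 13.411/0.158 = 84.877 A, so P_out = 13.411 × 84.877 = 1138.3 W.
All ideal ⇒ P_in = P_out, so I_supply = 1138.3/240 = 4.74 A.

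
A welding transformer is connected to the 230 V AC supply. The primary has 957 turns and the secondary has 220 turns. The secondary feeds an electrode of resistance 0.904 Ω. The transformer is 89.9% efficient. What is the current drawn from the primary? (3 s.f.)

I_p ≈ 15.0 A

V_s = 230 × 220/957 = 52.874 V.
I_s = V_s/R = 52.874/0.904 = 58.488 A.
P_out = V_s I_s = 52.874 × 58.488 = 3092.5 W.
P_in = P_out/η = 3092.5/0.899 = 3439.9 W.
I_p = P_in/V_p = 3439.9/230 = 15.0 A.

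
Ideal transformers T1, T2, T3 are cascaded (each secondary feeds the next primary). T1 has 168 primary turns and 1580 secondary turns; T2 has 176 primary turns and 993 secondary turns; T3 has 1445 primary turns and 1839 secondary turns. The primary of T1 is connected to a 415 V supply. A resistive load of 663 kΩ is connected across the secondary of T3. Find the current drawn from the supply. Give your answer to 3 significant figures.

I_supply ≈ 2.85 A

After T1: V = 415.00 × 1580/168 = 3903.0 V.
After T2: V = 3903.0 × 993/176 = 22021 V.
After T3: V = 22021 × 1839/1445 = 28025 V.
I_load = 28025/663000 = 0.042270 A, so P_out = 28025 × 0.042270 = 1184.6 W.
All ideal ⇒ P_in = P_out, so I_supply = 1184.6/415 = 2.85 A.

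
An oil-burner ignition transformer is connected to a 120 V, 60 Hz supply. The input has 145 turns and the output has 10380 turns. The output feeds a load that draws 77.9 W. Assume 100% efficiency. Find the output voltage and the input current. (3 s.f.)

V_out = V_in × N_out/N_in = 120 × 10380/145 = 8590.3 V.
I_out = P/V_out = 77.9/8590.3 = 0.0090683 A.
I_in = I_out × N_out/N_in = 0.0090683 × 10380/145 = 0.649 A.

V_out ≈ 8590 V, I_in ≈ 0.649 A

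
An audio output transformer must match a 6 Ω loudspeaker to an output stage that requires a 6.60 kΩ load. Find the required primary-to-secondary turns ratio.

Z_p/Z_s = (N_p/N_s)², so N_p/N_s = √(6600/6) = √1100 = 33.2.

N_p/N_s ≈ 33.2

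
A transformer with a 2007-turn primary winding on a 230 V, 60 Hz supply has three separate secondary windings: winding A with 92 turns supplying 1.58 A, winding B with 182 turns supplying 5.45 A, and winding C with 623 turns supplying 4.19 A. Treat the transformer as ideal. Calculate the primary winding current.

V_A = 230 × 92/2007 = 10.543 V; V_B = 230 × 182/2007 = 20.857 V; V_C = 230 × 623/2007 = 71.395 V.
P_out = V_A I_A + V_B I_B + V_C I_C = 10.543×1.58 + 20.857×5.45 + 71.395×4.19 = 16.658 + 113.67 + 299.15 = 429.47 W.
Ideal ⇒ P_in = P_out, so I_p = P_out/V_p = 429.47/230 = 1.87 A.

I_p ≈ 1.87 A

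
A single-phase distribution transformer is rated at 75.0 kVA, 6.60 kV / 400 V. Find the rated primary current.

I_p = S/V_p = 75000/6600 = 11.4 A.

I_p ≈ 11.4 A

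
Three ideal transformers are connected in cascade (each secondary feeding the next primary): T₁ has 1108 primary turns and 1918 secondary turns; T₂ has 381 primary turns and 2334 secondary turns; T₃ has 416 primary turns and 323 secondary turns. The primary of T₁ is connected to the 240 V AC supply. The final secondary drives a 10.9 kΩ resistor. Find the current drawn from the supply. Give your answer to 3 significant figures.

I_supply ≈ 1.49 A

After T₁: V = 240.00 × 1918/1108 = 415.45 V.
After T₂: V = 415.45 × 2334/381 = 2545.0 V.
After T₃: V = 2545.0 × 323/416 = 1976.1 V.
I_load = 1976.1/10900 = 0.18129 A, so P_out = 1976.1 × 0.18129 = 358.25 W.
All ideal ⇒ P_in = P_out, so I_supply = 358.25/240 = 1.49 A.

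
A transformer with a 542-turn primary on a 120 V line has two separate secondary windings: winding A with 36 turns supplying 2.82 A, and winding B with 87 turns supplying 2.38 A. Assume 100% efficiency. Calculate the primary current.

I_p ≈ 0.569 A

V_A = 120 × 36/542 = 7.9705 V; V_B = 120 × 87/542 = 19.262 V.
P_out = V_A I_A + V_B I_B = 7.9705×2.82 + 19.262×2.38 = 22.477 + 45.844 = 68.320 W.
Ideal ⇒ P_in = P_out, so I_p = P_out/V_p = 68.320/120 = 0.569 A.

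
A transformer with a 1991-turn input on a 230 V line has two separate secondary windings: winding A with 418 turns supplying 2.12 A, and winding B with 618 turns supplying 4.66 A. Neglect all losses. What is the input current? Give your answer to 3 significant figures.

V_A = 230 × 418/1991 = 48.287 V; V_B = 230 × 618/1991 = 71.391 V.
P_out = V_A I_A + V_B I_B = 48.287×2.12 + 71.391×4.66 = 102.37 + 332.68 = 435.05 W.
Ideal ⇒ P_in = P_out, so I_in = P_out/V_in = 435.05/230 = 1.89 A.

I_in ≈ 1.89 A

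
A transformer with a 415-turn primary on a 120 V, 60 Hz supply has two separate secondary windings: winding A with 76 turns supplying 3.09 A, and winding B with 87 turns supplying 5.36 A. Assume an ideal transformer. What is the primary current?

I_p ≈ 1.69 A

V_A = 120 × 76/415 = 21.976 V; V_B = 120 × 87/415 = 25.157 V.
P_out = V_A I_A + V_B I_B = 21.976×3.09 + 25.157×5.36 = 67.906 + 134.84 = 202.75 W.
Ideal ⇒ P_in = P_out, so I_p = P_out/V_p = 202.75/120 = 1.69 A.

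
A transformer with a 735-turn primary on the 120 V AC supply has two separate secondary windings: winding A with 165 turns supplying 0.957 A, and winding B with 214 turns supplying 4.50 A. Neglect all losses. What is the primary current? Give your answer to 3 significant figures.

V_A = 120 × 165/735 = 26.939 V; V_B = 120 × 214/735 = 34.939 V.
P_out = V_A I_A + V_B I_B = 26.939×0.957 + 34.939×4.50 = 25.780 + 157.22 = 183.00 W.
Ideal ⇒ P_in = P_out, so I_p = P_out/V_p = 183.00/120 = 1.53 A.

I_p ≈ 1.53 A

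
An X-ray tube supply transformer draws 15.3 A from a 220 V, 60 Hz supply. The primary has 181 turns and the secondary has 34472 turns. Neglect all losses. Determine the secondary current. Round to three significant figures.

I_s ≈ 0.0803 A

I_s/I_p = N_p/N_s, so I_s = 15.3 × 181/34472 = 0.0803 A.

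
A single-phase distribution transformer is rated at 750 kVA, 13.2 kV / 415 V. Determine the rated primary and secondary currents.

I_p ≈ 56.8 A, I_s ≈ 1810 A

I_p = S/V_p = 750000/13200 = 56.8 A.
I_s = S/V_s = 750000/415 = 1810 A.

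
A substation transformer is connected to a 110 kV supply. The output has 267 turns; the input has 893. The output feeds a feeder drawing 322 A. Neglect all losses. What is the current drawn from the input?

I_in ≈ 96.3 A

For an ideal transformer I_in N_in = I_out N_out, so I_in = 322 × 267/893 = 96.3 A.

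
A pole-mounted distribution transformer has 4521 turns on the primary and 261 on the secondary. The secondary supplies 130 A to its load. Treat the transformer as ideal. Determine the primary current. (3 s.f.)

For an ideal transformer I_p/I_s = N_s/N_p, so I_p = 130 × 261/4521 = 7.50 A.

I_p ≈ 7.50 A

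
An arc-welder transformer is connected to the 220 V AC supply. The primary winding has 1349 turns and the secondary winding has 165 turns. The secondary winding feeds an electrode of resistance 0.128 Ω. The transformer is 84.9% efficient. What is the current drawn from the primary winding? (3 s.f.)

V_s = 220 × 165/1349 = 26.909 V.
I_s = V_s/R = 26.909/0.128 = 210.23 A.
P_out = V_s I_s = 26.909 × 210.23 = 5656.9 W.
P_in = P_out/η = 5656.9/0.849 = 6663.0 W.
I_p = P_in/V_p = 6663.0/220 = 30.3 A.

I_p ≈ 30.3 A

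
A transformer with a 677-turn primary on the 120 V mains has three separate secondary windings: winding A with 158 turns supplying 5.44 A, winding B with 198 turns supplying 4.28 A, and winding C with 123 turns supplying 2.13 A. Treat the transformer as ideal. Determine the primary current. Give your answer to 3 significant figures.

I_p ≈ 2.91 A

V_A = 120 × 158/677 = 28.006 V; V_B = 120 × 198/677 = 35.096 V; V_C = 120 × 123/677 = 21.802 V.
P_out = V_A I_A + V_B I_B + V_C I_C = 28.006×5.44 + 35.096×4.28 + 21.802×2.13 = 152.35 + 150.21 + 46.438 = 349.00 W.
Ideal ⇒ P_in = P_out, so I_p = P_out/V_p = 349.00/120 = 2.91 A.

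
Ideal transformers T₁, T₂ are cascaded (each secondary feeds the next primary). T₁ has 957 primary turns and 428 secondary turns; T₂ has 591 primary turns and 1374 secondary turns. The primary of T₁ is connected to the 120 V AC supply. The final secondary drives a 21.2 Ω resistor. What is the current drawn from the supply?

I_supply ≈ 6.12 A

After T₁: V = 120.00 × 428/957 = 53.668 V.
After T₂: V = 53.668 × 1374/591 = 124.77 V.
I_load = 124.77/21.2 = 5.8854 A, so P_out = 124.77 × 5.8854 = 734.33 W.
All ideal ⇒ P_in = P_out, so I_supply = 734.33/120 = 6.12 A.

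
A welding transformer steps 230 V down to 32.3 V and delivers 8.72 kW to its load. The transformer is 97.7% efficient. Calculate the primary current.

I_p ≈ 38.8 A

P_in = P_out/η = 8720/0.977 = 8925.3 W.
I_p = P_in/V_p = 8925.3/230 = 38.8 A.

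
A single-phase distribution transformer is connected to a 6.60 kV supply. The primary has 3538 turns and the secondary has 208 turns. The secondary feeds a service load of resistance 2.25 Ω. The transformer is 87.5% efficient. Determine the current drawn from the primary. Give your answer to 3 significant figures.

I_p ≈ 11.6 A

V_s = 6600 × 208/3538 = 388.02 V.
I_s = V_s/R = 388.02/2.25 = 172.45 A.
P_out = V_s I_s = 388.02 × 172.45 = 66914 W.
P_in = P_out/η = 66914/0.875 = 76473 W.
I_p = P_in/V_p = 76473/6600 = 11.6 A.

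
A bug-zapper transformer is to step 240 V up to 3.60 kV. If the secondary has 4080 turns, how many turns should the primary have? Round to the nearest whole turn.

N_p/N_s = V_p/V_s, so N_p = 4080 × 240/3600 = 272.0 ≈ 272 turns.

N_p = 272 turns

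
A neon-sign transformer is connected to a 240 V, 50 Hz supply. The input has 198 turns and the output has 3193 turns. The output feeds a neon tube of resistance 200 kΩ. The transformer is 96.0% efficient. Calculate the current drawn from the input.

I_in ≈ 0.325 A

V_out = 240 × 3193/198 = 3870.3 V.
I_out = V_out/R = 3870.3/200000 = 0.019352 A.
P_out = V_out I_out = 3870.3 × 0.019352 = 74.896 W.
P_in = P_out/η = 74.896/0.960 = 78.017 W.
I_in = P_in/V_in = 78.017/240 = 0.325 A.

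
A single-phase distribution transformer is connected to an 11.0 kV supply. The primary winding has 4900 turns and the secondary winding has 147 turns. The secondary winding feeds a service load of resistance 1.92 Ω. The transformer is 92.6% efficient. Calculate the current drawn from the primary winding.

V_s = 11000 × 147/4900 = 330.00 V.
I_s = V_s/R = 330.00/1.92 = 171.88 A.
P_out = V_s I_s = 330.00 × 171.88 = 56719 W.
P_in = P_out/η = 56719/0.926 = 61251 W.
I_p = P_in/V_p = 61251/11000 = 5.57 A.

I_p ≈ 5.57 A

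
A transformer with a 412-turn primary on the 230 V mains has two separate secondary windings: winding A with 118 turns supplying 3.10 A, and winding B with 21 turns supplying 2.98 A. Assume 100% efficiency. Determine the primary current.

V_A = 230 × 118/412 = 65.874 V; V_B = 230 × 21/412 = 11.723 V.
P_out = V_A I_A + V_B I_B = 65.874×3.10 + 11.723×2.98 = 204.21 + 34.935 = 239.14 W.
Ideal ⇒ P_in = P_out, so I_p = P_out/V_p = 239.14/230 = 1.04 A.

I_p ≈ 1.04 A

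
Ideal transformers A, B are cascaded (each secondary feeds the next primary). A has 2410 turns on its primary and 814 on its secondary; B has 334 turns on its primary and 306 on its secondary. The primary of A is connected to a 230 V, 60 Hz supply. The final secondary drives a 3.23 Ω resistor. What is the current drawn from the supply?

I_supply ≈ 6.82 A

After A: V = 230.00 × 814/2410 = 77.685 V.
After B: V = 77.685 × 306/334 = 71.172 V.
I_load = 71.172/3.23 = 22.035 A, so P_out = 71.172 × 22.035 = 1568.3 W.
All ideal ⇒ P_in = P_out, so I_supply = 1568.3/230 = 6.82 A.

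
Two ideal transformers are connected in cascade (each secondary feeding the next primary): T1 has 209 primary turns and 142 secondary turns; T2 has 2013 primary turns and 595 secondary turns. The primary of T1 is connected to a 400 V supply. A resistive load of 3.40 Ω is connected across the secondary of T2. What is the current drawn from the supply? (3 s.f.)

I_supply ≈ 4.74 A

After T1: V = 400.00 × 142/209 = 271.77 V.
After T2: V = 271.77 × 595/2013 = 80.330 V.
I_load = 80.330/3.40 = 23.626 A, so P_out = 80.330 × 23.626 = 1897.9 W.
All ideal ⇒ P_in = P_out, so I_supply = 1897.9/400 = 4.74 A.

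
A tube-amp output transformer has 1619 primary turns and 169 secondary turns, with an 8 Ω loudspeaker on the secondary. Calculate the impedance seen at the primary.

Z_p ≈ 734 Ω

Z_p = (N_p/N_s)² × Z_s = (1619/169)² × 8 = 734 Ω.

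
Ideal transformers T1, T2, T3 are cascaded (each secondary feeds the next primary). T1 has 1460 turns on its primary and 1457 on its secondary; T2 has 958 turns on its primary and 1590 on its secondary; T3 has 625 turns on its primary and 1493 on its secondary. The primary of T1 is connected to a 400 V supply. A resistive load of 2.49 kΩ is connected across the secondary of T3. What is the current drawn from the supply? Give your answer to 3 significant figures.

I_supply ≈ 2.51 A

After T1: V = 400.00 × 1457/1460 = 399.18 V.
After T2: V = 399.18 × 1590/958 = 662.52 V.
After T3: V = 662.52 × 1493/625 = 1582.6 V.
I_load = 1582.6/2490 = 0.63559 A, so P_out = 1582.6 × 0.63559 = 1005.9 W.
All ideal ⇒ P_in = P_out, so I_supply = 1005.9/400 = 2.51 A.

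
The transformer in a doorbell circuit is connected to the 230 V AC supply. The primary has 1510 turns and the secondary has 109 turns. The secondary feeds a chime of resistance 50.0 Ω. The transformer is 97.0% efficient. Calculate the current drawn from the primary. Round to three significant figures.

I_p ≈ 0.0247 A

V_s = 230 × 109/1510 = 16.603 V.
I_s = V_s/R = 16.603/50.0 = 0.33205 A.
P_out = V_s I_s = 16.603 × 0.33205 = 5.5130 W.
P_in = P_out/η = 5.5130/0.970 = 5.6835 W.
I_p = P_in/V_p = 5.6835/230 = 0.0247 A.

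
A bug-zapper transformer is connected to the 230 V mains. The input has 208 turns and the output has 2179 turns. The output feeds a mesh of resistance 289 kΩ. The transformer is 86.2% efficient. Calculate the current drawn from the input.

V_out = 230 × 2179/208 = 2409.5 V.
I_out = V_out/R = 2409.5/289000 = 0.0083373 A.
P_out = V_out I_out = 2409.5 × 0.0083373 = 20.088 W.
P_in = P_out/η = 20.088/0.862 = 23.304 W.
I_in = P_in/V_in = 23.304/230 = 0.101 A.

I_in ≈ 0.101 A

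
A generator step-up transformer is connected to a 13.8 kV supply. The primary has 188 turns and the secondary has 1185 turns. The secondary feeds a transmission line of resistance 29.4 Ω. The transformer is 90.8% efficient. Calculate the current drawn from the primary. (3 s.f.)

V_s = 13800 × 1185/188 = 86984 V.
I_s = V_s/R = 86984/29.4 = 2958.6 A.
P_out = V_s I_s = 86984 × 2958.6 = 2.5735×10^8 W.
P_in = P_out/η = 2.5735×10^8/0.908 = 2.8343×10^8 W.
I_p = P_in/V_p = 2.8343×10^8/13800 = 20500 A.

I_p ≈ 20500 A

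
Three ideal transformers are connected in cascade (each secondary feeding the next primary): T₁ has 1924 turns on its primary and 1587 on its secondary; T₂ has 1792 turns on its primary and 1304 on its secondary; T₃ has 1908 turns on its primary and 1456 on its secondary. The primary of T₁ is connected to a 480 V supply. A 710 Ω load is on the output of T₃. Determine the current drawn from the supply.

After T₁: V = 480.00 × 1587/1924 = 395.93 V.
After T₂: V = 395.93 × 1304/1792 = 288.11 V.
After T₃: V = 288.11 × 1456/1908 = 219.85 V.
I_load = 219.85/710 = 0.30965 A, so P_out = 219.85 × 0.30965 = 68.079 W.
All ideal ⇒ P_in = P_out, so I_supply = 68.079/480 = 0.142 A.

I_supply ≈ 0.142 A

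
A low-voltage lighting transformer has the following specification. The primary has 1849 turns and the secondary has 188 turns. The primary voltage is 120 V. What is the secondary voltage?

V_s/V_p = N_s/N_p, so V_s = 120 × 188/1849 = 12.2 V.

V_s ≈ 12.2 V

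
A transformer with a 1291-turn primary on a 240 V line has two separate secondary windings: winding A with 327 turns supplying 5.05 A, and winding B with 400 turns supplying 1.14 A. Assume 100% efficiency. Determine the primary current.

V_A = 240 × 327/1291 = 60.790 V; V_B = 240 × 400/1291 = 74.361 V.
P_out = V_A I_A + V_B I_B = 60.790×5.05 + 74.361×1.14 = 306.99 + 84.771 = 391.76 W.
Ideal ⇒ P_in = P_out, so I_p = P_out/V_p = 391.76/240 = 1.63 A.

I_p ≈ 1.63 A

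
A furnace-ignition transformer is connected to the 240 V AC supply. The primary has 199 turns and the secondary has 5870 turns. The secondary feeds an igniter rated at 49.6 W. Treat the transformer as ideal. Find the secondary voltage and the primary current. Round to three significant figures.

V_s = V_p × N_s/N_p = 240 × 5870/199 = 7079.4 V.
I_s = P/V_s = 49.6/7079.4 = 0.0070062 A.
I_p = I_s × N_s/N_p = 0.0070062 × 5870/199 = 0.207 A.

V_s ≈ 7080 V, I_p ≈ 0.207 A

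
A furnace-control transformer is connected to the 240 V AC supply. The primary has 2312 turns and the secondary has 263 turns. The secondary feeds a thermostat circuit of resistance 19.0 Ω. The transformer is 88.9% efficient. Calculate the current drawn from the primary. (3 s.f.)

V_s = 240 × 263/2312 = 27.301 V.
I_s = V_s/R = 27.301/19.0 = 1.4369 A.
P_out = V_s I_s = 27.301 × 1.4369 = 39.229 W.
P_in = P_out/η = 39.229/0.889 = 44.127 W.
I_p = P_in/V_p = 44.127/240 = 0.184 A.

I_p ≈ 0.184 A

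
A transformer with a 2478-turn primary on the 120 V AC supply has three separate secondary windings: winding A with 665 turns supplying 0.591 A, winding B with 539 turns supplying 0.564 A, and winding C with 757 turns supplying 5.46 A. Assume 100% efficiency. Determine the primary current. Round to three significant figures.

V_A = 120 × 665/2478 = 32.203 V; V_B = 120 × 539/2478 = 26.102 V; V_C = 120 × 757/2478 = 36.659 V.
P_out = V_A I_A + V_B I_B + V_C I_C = 32.203×0.591 + 26.102×0.564 + 36.659×5.46 = 19.032 + 14.721 + 200.16 = 233.91 W.
Ideal ⇒ P_in = P_out, so I_p = P_out/V_p = 233.91/120 = 1.95 A.

I_p ≈ 1.95 A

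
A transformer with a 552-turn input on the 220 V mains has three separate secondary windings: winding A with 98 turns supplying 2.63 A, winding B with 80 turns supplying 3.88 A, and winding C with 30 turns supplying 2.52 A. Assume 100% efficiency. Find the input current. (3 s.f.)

V_A = 220 × 98/552 = 39.058 V; V_B = 220 × 80/552 = 31.884 V; V_C = 220 × 30/552 = 11.957 V.
P_out = V_A I_A + V_B I_B + V_C I_C = 39.058×2.63 + 31.884×3.88 + 11.957×2.52 = 102.72 + 123.71 + 30.130 = 256.56 W.
Ideal ⇒ P_in = P_out, so I_in = P_out/V_in = 256.56/220 = 1.17 A.

I_in ≈ 1.17 A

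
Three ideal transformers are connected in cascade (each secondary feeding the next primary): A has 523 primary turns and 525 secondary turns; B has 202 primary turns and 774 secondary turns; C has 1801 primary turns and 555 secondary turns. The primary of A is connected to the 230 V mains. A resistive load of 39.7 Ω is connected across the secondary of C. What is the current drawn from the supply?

I_supply ≈ 8.14 A

Secondary of A: V = 230.00 × 525/523 = 230.88 V.
Secondary of B: V = 230.88 × 774/202 = 884.66 V.
Secondary of C: V = 884.66 × 555/1801 = 272.62 V.
I_load = 272.62/39.7 = 6.8669 A, so P_out = 272.62 × 6.8669 = 1872.1 W.
All ideal ⇒ P_in = P_out, so I_supply = 1872.1/230 = 8.14 A.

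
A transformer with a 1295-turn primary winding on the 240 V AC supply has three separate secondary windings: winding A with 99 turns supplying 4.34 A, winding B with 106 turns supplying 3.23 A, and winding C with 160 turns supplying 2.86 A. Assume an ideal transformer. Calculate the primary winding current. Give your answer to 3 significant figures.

V_A = 240 × 99/1295 = 18.347 V; V_B = 240 × 106/1295 = 19.645 V; V_C = 240 × 160/1295 = 29.653 V.
P_out = V_A I_A + V_B I_B + V_C I_C = 18.347×4.34 + 19.645×3.23 + 29.653×2.86 = 79.628 + 63.453 + 84.806 = 227.89 W.
Ideal ⇒ P_in = P_out, so I_p = P_out/V_p = 227.89/240 = 0.950 A.

I_p ≈ 0.950 A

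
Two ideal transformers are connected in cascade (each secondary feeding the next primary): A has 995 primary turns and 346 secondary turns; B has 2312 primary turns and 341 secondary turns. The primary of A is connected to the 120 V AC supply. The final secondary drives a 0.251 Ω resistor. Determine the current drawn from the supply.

After A: V = 120.00 × 346/995 = 41.729 V.
After B: V = 41.729 × 341/2312 = 6.1546 V.
I_load = 6.1546/0.251 = 24.520 A, so P_out = 6.1546 × 24.520 = 150.91 W.
All ideal ⇒ P_in = P_out, so I_supply = 150.91/120 = 1.26 A.

I_supply ≈ 1.26 A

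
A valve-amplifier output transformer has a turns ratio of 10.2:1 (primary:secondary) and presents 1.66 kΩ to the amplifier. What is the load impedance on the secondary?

Z_s ≈ 16.0 Ω

Z_s = Z_p/(N_p/N_s)² = 1660/10.2² = 16.0 Ω.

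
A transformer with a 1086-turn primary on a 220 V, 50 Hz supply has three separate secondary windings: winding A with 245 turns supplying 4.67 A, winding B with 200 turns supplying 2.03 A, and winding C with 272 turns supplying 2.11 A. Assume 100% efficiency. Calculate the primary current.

V_A = 220 × 245/1086 = 49.632 V; V_B = 220 × 200/1086 = 40.516 V; V_C = 220 × 272/1086 = 55.101 V.
P_out = V_A I_A + V_B I_B + V_C I_C = 49.632×4.67 + 40.516×2.03 + 55.101×2.11 = 231.78 + 82.247 + 116.26 = 430.29 W.
Ideal ⇒ P_in = P_out, so I_p = P_out/V_p = 430.29/220 = 1.96 A.

I_p ≈ 1.96 A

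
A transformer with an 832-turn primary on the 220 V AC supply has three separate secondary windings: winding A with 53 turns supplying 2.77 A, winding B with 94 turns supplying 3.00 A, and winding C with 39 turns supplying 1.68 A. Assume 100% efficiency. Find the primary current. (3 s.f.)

I_p ≈ 0.594 A

V_A = 220 × 53/832 = 14.014 V; V_B = 220 × 94/832 = 24.856 V; V_C = 220 × 39/832 = 10.312 V.
P_out = V_A I_A + V_B I_B + V_C I_C = 14.014×2.77 + 24.856×3.00 + 10.312×1.68 = 38.820 + 74.567 + 17.325 = 130.71 W.
Ideal ⇒ P_in = P_out, so I_p = P_out/V_p = 130.71/220 = 0.594 A.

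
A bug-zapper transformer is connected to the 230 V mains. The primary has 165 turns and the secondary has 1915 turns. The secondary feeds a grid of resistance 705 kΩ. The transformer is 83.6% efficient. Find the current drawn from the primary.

V_s = 230 × 1915/165 = 2669.4 V.
I_s = V_s/R = 2669.4/705000 = 0.0037864 A.
P_out = V_s I_s = 2669.4 × 0.0037864 = 10.107 W.
P_in = P_out/η = 10.107/0.836 = 12.090 W.
I_p = P_in/V_p = 12.090/230 = 0.0526 A.

I_p ≈ 0.0526 A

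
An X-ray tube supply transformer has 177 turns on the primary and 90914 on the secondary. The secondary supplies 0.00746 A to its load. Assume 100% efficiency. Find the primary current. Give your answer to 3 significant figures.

I_p ≈ 3.83 A

For an ideal transformer I_p/I_s = N_s/N_p, so I_p = 0.00746 × 90914/177 = 3.83 A.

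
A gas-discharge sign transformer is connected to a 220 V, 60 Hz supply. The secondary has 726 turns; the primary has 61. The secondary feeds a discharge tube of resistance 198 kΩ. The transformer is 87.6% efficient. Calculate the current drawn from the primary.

V_s = 220 × 726/61 = 2618.4 V.
I_s = V_s/R = 2618.4/198000 = 0.013224 A.
P_out = V_s I_s = 2618.4 × 0.013224 = 34.625 W.
P_in = P_out/η = 34.625/0.876 = 39.527 W.
I_p = P_in/V_p = 39.527/220 = 0.180 A.

I_p ≈ 0.180 A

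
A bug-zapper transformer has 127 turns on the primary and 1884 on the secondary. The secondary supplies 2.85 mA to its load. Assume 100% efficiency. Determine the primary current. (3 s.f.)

For an ideal transformer I_p/I_s = N_s/N_p, so I_p = 0.00285 × 1884/127 = 0.0423 A.

I_p ≈ 0.0423 A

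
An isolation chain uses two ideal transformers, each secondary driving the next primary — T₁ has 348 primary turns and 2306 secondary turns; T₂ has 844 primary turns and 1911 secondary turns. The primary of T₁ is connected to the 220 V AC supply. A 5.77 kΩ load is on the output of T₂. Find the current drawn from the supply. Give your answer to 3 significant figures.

I_supply ≈ 8.58 A

Secondary of T₁: V = 220.00 × 2306/348 = 1457.8 V.
Secondary of T₂: V = 1457.8 × 1911/844 = 3300.8 V.
I_load = 3300.8/5770 = 0.57206 A, so P_out = 3300.8 × 0.57206 = 1888.3 W.
All ideal ⇒ P_in = P_out, so I_supply = 1888.3/220 = 8.58 A.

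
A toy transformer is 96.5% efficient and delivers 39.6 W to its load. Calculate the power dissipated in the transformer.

P_in = P_out/η = 39.6/0.965 = 41.0363 W.
P_loss = P_in − P_out = 41.0363 − 39.6 = 1.44 W.

P_loss ≈ 1.44 W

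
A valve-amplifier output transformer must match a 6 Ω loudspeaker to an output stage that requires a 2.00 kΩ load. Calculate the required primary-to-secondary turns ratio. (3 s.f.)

N_p/N_s ≈ 18.3

Z_p/Z_s = (N_p/N_s)², so N_p/N_s = √(2000/6) = √333 = 18.3.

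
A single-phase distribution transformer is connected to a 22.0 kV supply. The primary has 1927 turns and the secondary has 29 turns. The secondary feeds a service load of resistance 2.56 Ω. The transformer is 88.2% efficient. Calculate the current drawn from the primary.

I_p ≈ 2.21 A

V_s = 22000 × 29/1927 = 331.08 V.
I_s = V_s/R = 331.08/2.56 = 129.33 A.
P_out = V_s I_s = 331.08 × 129.33 = 42819 W.
P_in = P_out/η = 42819/0.882 = 48548 W.
I_p = P_in/V_p = 48548/22000 = 2.21 A.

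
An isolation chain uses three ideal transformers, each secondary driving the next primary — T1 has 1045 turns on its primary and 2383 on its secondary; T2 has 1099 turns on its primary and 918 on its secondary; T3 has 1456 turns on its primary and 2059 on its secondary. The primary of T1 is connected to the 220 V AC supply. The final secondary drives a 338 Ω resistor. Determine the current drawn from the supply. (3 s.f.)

Secondary of T1: V = 220.00 × 2383/1045 = 501.68 V.
Secondary of T2: V = 501.68 × 918/1099 = 419.06 V.
Secondary of T3: V = 419.06 × 2059/1456 = 592.61 V.
I_load = 592.61/338 = 1.7533 A, so P_out = 592.61 × 1.7533 = 1039.0 W.
All ideal ⇒ P_in = P_out, so I_supply = 1039.0/220 = 4.72 A.

I_supply ≈ 4.72 A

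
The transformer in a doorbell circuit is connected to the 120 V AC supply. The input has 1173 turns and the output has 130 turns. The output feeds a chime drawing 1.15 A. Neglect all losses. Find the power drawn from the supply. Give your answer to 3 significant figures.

I_in = I_out × N_out/N_in = 1.15 × 130/1173 = 0.12745 A.
P = V_in I_in = 120 × 0.12745 = 15.3 W.

P ≈ 15.3 W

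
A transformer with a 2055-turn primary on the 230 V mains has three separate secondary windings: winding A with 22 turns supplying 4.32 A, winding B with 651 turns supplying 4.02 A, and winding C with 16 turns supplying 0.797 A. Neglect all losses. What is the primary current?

V_A = 230 × 22/2055 = 2.4623 V; V_B = 230 × 651/2055 = 72.861 V; V_C = 230 × 16/2055 = 1.7908 V.
P_out = V_A I_A + V_B I_B + V_C I_C = 2.4623×4.32 + 72.861×4.02 + 1.7908×0.797 = 10.637 + 292.90 + 1.4272 = 304.97 W.
Ideal ⇒ P_in = P_out, so I_p = P_out/V_p = 304.97/230 = 1.33 A.

I_p ≈ 1.33 A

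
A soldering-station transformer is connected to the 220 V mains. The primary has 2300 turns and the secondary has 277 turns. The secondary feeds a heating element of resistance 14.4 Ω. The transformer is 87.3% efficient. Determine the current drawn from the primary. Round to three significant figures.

V_s = 220 × 277/2300 = 26.496 V.
I_s = V_s/R = 26.496/14.4 = 1.8400 A.
P_out = V_s I_s = 26.496 × 1.8400 = 48.751 W.
P_in = P_out/η = 48.751/0.873 = 55.843 W.
I_p = P_in/V_p = 55.843/220 = 0.254 A.

I_p ≈ 0.254 A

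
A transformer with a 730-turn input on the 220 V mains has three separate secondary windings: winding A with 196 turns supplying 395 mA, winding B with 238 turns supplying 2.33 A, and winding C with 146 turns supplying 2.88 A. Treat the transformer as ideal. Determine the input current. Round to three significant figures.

I_in ≈ 1.44 A

V_A = 220 × 196/730 = 59.068 V; V_B = 220 × 238/730 = 71.726 V; V_C = 220 × 146/730 = 44.000 V.
P_out = V_A I_A + V_B I_B + V_C I_C = 59.068×0.395 + 71.726×2.33 + 44.000×2.88 = 23.332 + 167.12 + 126.72 = 317.17 W.
Ideal ⇒ P_in = P_out, so I_in = P_out/V_in = 317.17/220 = 1.44 A.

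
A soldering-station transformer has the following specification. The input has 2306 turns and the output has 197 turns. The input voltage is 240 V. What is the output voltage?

V_out ≈ 20.5 V

V_out/V_in = N_out/N_in, so V_out = 240 × 197/2306 = 20.5 V.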